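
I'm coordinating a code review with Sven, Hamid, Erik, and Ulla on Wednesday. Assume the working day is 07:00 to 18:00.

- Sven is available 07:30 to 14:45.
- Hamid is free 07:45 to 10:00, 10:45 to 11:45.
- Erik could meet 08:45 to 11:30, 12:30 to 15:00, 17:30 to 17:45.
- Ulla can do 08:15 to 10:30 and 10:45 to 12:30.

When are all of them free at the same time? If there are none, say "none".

Sven ∩ Hamid: 07:45-10:00, 10:45-11:45.
Sven ∩ Hamid ∩ Erik: 08:45-10:00, 10:45-11:30.
Sven ∩ Hamid ∩ Erik ∩ Ulla: 08:45-10:00, 10:45-11:30.
Those are the intersection windows.

08:45-10:00, 10:45-11:30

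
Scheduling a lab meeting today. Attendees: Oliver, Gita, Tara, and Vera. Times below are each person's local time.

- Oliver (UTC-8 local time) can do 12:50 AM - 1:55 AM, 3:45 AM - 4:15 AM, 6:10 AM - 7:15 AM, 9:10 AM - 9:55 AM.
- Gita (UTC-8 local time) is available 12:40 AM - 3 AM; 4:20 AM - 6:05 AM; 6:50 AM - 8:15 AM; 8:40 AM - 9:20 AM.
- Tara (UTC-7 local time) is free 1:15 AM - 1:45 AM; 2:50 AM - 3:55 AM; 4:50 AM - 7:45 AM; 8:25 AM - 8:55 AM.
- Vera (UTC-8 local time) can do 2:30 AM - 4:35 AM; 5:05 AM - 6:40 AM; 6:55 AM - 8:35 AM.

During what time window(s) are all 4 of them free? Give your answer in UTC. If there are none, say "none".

none

Oliver in UTC: 08:50-09:55, 11:45-12:15, 14:10-15:15, 17:10-17:55 (add 8h to convert from UTC-8).
Gita in UTC: 08:40-11:00, 12:20-14:05, 14:50-16:15, 16:40-17:20 (add 8h to convert from UTC-8).
Tara in UTC: 08:15-08:45, 09:50-10:55, 11:50-14:45, 15:25-15:55 (add 7h to convert from UTC-7).
Vera in UTC: 10:30-12:35, 13:05-14:40, 14:55-16:35 (add 8h to convert from UTC-8).
Oliver ∩ Gita: 08:50-09:55, 14:50-15:15, 17:10-17:20.
Oliver ∩ Gita ∩ Tara: 09:50-09:55.
Oliver ∩ Gita ∩ Tara ∩ Vera: ∅.
There is no time when everyone is free.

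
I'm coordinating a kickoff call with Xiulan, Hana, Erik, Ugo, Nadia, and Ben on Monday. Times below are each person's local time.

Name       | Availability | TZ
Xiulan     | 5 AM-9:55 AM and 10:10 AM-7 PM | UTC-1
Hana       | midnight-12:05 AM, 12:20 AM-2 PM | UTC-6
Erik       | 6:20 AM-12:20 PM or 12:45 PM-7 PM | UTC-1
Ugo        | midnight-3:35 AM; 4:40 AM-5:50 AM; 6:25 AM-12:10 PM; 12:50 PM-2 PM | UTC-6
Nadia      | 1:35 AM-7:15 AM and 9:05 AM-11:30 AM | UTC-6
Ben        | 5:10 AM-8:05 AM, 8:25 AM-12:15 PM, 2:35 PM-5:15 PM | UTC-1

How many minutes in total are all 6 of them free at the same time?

Xiulan in UTC: 06:00-10:55, 11:10-20:00 (add 1h to convert from UTC-1).
Hana in UTC: 06:00-06:05, 06:20-20:00 (add 6h to convert from UTC-6).
Erik in UTC: 07:20-13:20, 13:45-20:00 (add 1h to convert from UTC-1).
Ugo in UTC: 06:00-09:35, 10:40-11:50, 12:25-18:10, 18:50-20:00 (add 6h to convert from UTC-6).
Nadia in UTC: 07:35-13:15, 15:05-17:30 (add 6h to convert from UTC-6).
Ben in UTC: 06:10-09:05, 09:25-13:15, 15:35-18:15 (add 1h to convert from UTC-1).
Xiulan ∩ Hana: 06:00-06:05, 06:20-10:55, 11:10-20:00.
Xiulan ∩ Hana ∩ Erik: 07:20-10:55, 11:10-13:20, 13:45-20:00.
Xiulan ∩ Hana ∩ Erik ∩ Ugo: 07:20-09:35, 10:40-10:55, 11:10-11:50, 12:25-13:20, 13:45-18:10, 18:50-20:00.
Xiulan ∩ Hana ∩ Erik ∩ Ugo ∩ Nadia: 07:35-09:35, 10:40-10:55, 11:10-11:50, 12:25-13:15, 15:05-17:30.
Xiulan ∩ Hana ∩ Erik ∩ Ugo ∩ Nadia ∩ Ben: 07:35-09:05, 09:25-09:35, 10:40-10:55, 11:10-11:50, 12:25-13:15, 15:35-17:30.
So the common availability across everyone is 07:35-09:05, 09:25-09:35, 10:40-10:55, 11:10-11:50, 12:25-13:15, 15:35-17:30.
Summing the common windows: 90 + 10 + 15 + 40 + 50 + 115 = 320 minutes.

320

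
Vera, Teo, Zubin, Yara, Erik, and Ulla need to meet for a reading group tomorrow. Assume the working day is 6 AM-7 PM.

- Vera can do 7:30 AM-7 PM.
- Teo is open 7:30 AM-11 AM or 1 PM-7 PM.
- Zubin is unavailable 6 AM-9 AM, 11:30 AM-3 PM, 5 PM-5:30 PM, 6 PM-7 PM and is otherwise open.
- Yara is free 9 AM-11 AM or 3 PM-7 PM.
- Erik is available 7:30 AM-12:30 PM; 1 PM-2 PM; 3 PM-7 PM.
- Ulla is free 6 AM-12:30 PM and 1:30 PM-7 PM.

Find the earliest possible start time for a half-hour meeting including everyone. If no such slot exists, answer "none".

Vera free: 07:30-19:00.
Teo free: 07:30-11:00, 13:00-19:00.
Zubin free: 09:00-11:30, 15:00-17:00, 17:30-18:00 (invert busy blocks within the working day).
Yara free: 09:00-11:00, 15:00-19:00.
Erik free: 07:30-12:30, 13:00-14:00, 15:00-19:00.
Ulla free: 06:00-12:30, 13:30-19:00.
Vera ∩ Teo: 07:30-11:00, 13:00-19:00.
Vera ∩ Teo ∩ Zubin: 09:00-11:00, 15:00-17:00, 17:30-18:00.
Vera ∩ Teo ∩ Zubin ∩ Yara: 09:00-11:00, 15:00-17:00, 17:30-18:00.
Vera ∩ Teo ∩ Zubin ∩ Yara ∩ Erik: 09:00-11:00, 15:00-17:00, 17:30-18:00.
Vera ∩ Teo ∩ Zubin ∩ Yara ∩ Erik ∩ Ulla: 09:00-11:00, 15:00-17:00, 17:30-18:00.
The first common window of at least 30 minutes is 09:00-11:00, so the earliest start is 09:00.

09:00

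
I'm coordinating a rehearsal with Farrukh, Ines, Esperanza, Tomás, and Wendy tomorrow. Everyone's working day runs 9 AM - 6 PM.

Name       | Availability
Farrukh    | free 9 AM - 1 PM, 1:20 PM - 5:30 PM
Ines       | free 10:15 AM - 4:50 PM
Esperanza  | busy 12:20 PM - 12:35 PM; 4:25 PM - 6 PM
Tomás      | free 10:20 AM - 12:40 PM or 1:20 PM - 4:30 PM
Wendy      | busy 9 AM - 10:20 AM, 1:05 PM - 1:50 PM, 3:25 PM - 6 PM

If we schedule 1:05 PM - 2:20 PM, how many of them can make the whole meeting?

2

Farrukh free: 09:00-13:00, 13:20-17:30.
Ines free: 10:15-16:50.
Esperanza free: 09:00-12:20, 12:35-16:25 (invert busy blocks within the working day).
Tomás free: 10:20-12:40, 13:20-16:30.
Wendy free: 10:20-13:05, 13:50-15:25 (invert busy blocks within the working day).
Ines and Esperanza can make the full 13:05-14:20 slot — that's 2.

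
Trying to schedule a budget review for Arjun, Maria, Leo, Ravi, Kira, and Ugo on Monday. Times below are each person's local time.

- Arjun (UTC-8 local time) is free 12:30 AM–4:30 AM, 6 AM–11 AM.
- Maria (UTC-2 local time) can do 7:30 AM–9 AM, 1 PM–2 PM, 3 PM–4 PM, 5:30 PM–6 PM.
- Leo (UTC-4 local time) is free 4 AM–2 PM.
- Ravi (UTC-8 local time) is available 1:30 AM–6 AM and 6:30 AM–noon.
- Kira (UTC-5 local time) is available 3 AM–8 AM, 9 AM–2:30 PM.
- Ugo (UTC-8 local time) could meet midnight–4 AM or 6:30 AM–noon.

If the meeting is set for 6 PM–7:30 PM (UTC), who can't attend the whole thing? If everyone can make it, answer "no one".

Arjun, Leo, Maria

Arjun in UTC: 08:30-12:30, 14:00-19:00 (add 8h to convert from UTC-8).
Maria in UTC: 09:30-11:00, 15:00-16:00, 17:00-18:00, 19:30-20:00 (add 2h to convert from UTC-2).
Leo in UTC: 08:00-18:00 (add 4h to convert from UTC-4).
Ravi in UTC: 09:30-14:00, 14:30-20:00 (add 8h to convert from UTC-8).
Kira in UTC: 08:00-13:00, 14:00-19:30 (add 5h to convert from UTC-5).
Ugo in UTC: 08:00-12:00, 14:30-20:00 (add 8h to convert from UTC-8).
Arjun: not fully free for 18:00-19:30. Maria: not fully free for 18:00-19:30. Leo: not fully free for 18:00-19:30. Ravi: free for 18:00-19:30. Kira: free for 18:00-19:30. Ugo: free for 18:00-19:30.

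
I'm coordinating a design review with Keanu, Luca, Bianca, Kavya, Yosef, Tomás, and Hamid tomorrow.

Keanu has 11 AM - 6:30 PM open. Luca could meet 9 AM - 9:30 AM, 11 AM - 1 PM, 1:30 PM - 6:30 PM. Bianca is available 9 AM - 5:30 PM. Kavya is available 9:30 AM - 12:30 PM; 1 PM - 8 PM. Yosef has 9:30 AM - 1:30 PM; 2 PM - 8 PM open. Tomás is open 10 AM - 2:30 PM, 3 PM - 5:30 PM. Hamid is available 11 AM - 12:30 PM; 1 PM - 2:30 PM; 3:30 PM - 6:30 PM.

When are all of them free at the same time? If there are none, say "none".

11:00-12:30, 14:00-14:30, 15:30-17:30

Keanu ∩ Luca: 11:00-13:00, 13:30-18:30.
Keanu ∩ Luca ∩ Bianca: 11:00-13:00, 13:30-17:30.
Keanu ∩ Luca ∩ Bianca ∩ Kavya: 11:00-12:30, 13:30-17:30.
Keanu ∩ Luca ∩ Bianca ∩ Kavya ∩ Yosef: 11:00-12:30, 14:00-17:30.
Keanu ∩ Luca ∩ Bianca ∩ Kavya ∩ Yosef ∩ Tomás: 11:00-12:30, 14:00-14:30, 15:00-17:30.
Keanu ∩ Luca ∩ Bianca ∩ Kavya ∩ Yosef ∩ Tomás ∩ Hamid: 11:00-12:30, 14:00-14:30, 15:30-17:30.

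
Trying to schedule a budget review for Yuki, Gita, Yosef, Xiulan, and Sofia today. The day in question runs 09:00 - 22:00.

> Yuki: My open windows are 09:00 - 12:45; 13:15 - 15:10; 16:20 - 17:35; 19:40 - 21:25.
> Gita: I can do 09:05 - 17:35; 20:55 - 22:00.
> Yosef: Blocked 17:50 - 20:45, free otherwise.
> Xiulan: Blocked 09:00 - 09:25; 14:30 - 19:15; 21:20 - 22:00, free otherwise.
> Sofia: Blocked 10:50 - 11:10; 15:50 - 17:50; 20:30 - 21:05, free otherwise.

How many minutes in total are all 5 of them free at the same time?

270

Yuki free: 09:00-12:45, 13:15-15:10, 16:20-17:35, 19:40-21:25.
Gita free: 09:05-17:35, 20:55-22:00.
Yosef free: 09:00-17:50, 20:45-22:00 (invert busy blocks within the working day).
Xiulan free: 09:25-14:30, 19:15-21:20 (invert busy blocks within the working day).
Sofia free: 09:00-10:50, 11:10-15:50, 17:50-20:30, 21:05-22:00 (invert busy blocks within the working day).
Yuki ∩ Gita: 09:05-12:45, 13:15-15:10, 16:20-17:35, 20:55-21:25.
Yuki ∩ Gita ∩ Yosef: 09:05-12:45, 13:15-15:10, 16:20-17:35, 20:55-21:25.
Yuki ∩ Gita ∩ Yosef ∩ Xiulan: 09:25-12:45, 13:15-14:30, 20:55-21:20.
Yuki ∩ Gita ∩ Yosef ∩ Xiulan ∩ Sofia: 09:25-10:50, 11:10-12:45, 13:15-14:30, 21:05-21:20.
Summing the common windows: 85 + 95 + 75 + 15 = 270 minutes.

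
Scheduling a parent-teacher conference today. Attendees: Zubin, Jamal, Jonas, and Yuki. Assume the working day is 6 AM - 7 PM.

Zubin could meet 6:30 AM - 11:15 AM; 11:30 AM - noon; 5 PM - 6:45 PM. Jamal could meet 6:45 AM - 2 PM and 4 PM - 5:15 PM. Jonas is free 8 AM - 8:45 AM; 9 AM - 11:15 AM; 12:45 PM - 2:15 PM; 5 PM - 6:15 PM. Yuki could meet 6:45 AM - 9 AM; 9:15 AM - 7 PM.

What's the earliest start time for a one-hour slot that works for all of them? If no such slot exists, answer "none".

Zubin ∩ Jamal: 06:45-11:15, 11:30-12:00, 17:00-17:15.
Zubin ∩ Jamal ∩ Jonas: 08:00-08:45, 09:00-11:15, 17:00-17:15.
Zubin ∩ Jamal ∩ Jonas ∩ Yuki: 08:00-08:45, 09:15-11:15, 17:00-17:15.
The first common window of at least 60 minutes is 09:15-11:15, so the earliest start is 09:15.

09:15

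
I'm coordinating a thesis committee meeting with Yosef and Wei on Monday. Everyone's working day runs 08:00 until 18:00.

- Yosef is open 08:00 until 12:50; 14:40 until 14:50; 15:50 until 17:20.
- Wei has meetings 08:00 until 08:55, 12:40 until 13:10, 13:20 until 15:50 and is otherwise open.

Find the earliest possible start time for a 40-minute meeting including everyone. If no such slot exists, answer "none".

08:55

Yosef free: 08:00-12:50, 14:40-14:50, 15:50-17:20.
Wei free: 08:55-12:40, 13:10-13:20, 15:50-18:00 (invert busy blocks within the working day).
Yosef ∩ Wei: 08:55-12:40, 15:50-17:20.
The first common window of at least 40 minutes is 08:55-12:40, so the earliest start is 08:55.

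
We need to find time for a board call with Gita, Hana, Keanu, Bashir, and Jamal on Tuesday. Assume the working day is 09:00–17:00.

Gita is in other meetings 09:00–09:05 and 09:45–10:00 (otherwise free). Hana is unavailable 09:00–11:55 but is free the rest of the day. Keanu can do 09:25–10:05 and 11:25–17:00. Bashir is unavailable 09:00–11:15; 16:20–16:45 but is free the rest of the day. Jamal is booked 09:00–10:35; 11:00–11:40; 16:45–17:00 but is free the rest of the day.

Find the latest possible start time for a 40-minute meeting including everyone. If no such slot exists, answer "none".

Gita free: 09:05-09:45, 10:00-17:00 (invert busy blocks within the working day).
Hana free: 11:55-17:00 (invert busy blocks within the working day).
Keanu free: 09:25-10:05, 11:25-17:00.
Bashir free: 11:15-16:20, 16:45-17:00 (invert busy blocks within the working day).
Jamal free: 10:35-11:00, 11:40-16:45 (invert busy blocks within the working day).
Gita ∩ Hana: 11:55-17:00.
Gita ∩ Hana ∩ Keanu: 11:55-17:00.
Gita ∩ Hana ∩ Keanu ∩ Bashir: 11:55-16:20, 16:45-17:00.
Gita ∩ Hana ∩ Keanu ∩ Bashir ∩ Jamal: 11:55-16:20.
The last common window of at least 40 minutes is 11:55-16:20; a 40-minute meeting can start as late as 15:40 and still end by 16:20.

15:40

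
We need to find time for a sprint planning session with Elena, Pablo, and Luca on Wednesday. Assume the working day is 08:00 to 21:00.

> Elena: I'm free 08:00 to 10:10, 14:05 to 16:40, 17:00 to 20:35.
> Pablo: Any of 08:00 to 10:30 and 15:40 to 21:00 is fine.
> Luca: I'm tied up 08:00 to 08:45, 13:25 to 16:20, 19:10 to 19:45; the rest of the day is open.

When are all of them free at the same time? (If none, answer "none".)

Elena free: 08:00-10:10, 14:05-16:40, 17:00-20:35.
Pablo free: 08:00-10:30, 15:40-21:00.
Luca free: 08:45-13:25, 16:20-19:10, 19:45-21:00 (invert busy blocks within the working day).
Elena ∩ Pablo: 08:00-10:10, 15:40-16:40, 17:00-20:35.
Elena ∩ Pablo ∩ Luca: 08:45-10:10, 16:20-16:40, 17:00-19:10, 19:45-20:35.

08:45-10:10, 16:20-16:40, 17:00-19:10, 19:45-20:35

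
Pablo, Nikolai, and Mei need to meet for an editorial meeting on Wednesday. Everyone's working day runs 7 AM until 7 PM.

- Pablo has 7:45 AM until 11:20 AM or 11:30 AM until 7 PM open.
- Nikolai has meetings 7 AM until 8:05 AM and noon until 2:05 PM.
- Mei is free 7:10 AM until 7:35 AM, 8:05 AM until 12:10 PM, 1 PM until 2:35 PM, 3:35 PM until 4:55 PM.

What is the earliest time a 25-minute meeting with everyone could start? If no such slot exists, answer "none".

Pablo free: 07:45-11:20, 11:30-19:00.
Nikolai free: 08:05-12:00, 14:05-19:00 (invert busy blocks within the working day).
Mei free: 07:10-07:35, 08:05-12:10, 13:00-14:35, 15:35-16:55.
Pablo ∩ Nikolai: 08:05-11:20, 11:30-12:00, 14:05-19:00.
Pablo ∩ Nikolai ∩ Mei: 08:05-11:20, 11:30-12:00, 14:05-14:35, 15:35-16:55.
So the common availability across everyone is 08:05-11:20, 11:30-12:00, 14:05-14:35, 15:35-16:55.
The first common window of at least 25 minutes is 08:05-11:20, so the earliest start is 08:05.

08:05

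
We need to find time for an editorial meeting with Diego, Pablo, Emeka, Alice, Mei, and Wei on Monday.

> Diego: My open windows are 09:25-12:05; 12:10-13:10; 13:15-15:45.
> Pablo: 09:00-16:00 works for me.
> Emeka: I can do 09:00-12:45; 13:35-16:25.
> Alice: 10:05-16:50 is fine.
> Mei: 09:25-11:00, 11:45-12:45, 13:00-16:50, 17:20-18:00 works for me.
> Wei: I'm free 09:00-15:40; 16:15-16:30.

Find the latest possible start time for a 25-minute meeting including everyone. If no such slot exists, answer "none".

Diego ∩ Pablo: 09:25-12:05, 12:10-13:10, 13:15-15:45.
Diego ∩ Pablo ∩ Emeka: 09:25-12:05, 12:10-12:45, 13:35-15:45.
Diego ∩ Pablo ∩ Emeka ∩ Alice: 10:05-12:05, 12:10-12:45, 13:35-15:45.
Diego ∩ Pablo ∩ Emeka ∩ Alice ∩ Mei: 10:05-11:00, 11:45-12:05, 12:10-12:45, 13:35-15:45.
Diego ∩ Pablo ∩ Emeka ∩ Alice ∩ Mei ∩ Wei: 10:05-11:00, 11:45-12:05, 12:10-12:45, 13:35-15:40.
The last common window of at least 25 minutes is 13:35-15:40; a 25-minute meeting can start as late as 15:15 and still end by 15:40.

15:15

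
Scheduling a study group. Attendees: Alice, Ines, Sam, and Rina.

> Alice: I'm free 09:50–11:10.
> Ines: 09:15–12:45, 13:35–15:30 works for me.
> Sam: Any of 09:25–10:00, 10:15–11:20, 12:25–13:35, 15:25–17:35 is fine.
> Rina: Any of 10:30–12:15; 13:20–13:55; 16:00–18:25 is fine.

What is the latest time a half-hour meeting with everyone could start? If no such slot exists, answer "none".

Alice ∩ Ines: 09:50-11:10.
Alice ∩ Ines ∩ Sam: 09:50-10:00, 10:15-11:10.
Alice ∩ Ines ∩ Sam ∩ Rina: 10:30-11:10.
Those are the intersection windows.
The last common window of at least 30 minutes is 10:30-11:10; a 30-minute meeting can start as late as 10:40 and still end by 11:10.

10:40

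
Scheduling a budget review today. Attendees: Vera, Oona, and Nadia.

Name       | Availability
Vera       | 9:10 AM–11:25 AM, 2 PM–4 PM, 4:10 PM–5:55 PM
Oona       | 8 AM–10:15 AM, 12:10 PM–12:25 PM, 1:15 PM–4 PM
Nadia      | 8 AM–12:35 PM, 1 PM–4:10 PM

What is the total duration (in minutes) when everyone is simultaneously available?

185

Vera ∩ Oona: 09:10-10:15, 14:00-16:00.
Vera ∩ Oona ∩ Nadia: 09:10-10:15, 14:00-16:00.
Summing the common windows: 65 + 120 = 185 minutes.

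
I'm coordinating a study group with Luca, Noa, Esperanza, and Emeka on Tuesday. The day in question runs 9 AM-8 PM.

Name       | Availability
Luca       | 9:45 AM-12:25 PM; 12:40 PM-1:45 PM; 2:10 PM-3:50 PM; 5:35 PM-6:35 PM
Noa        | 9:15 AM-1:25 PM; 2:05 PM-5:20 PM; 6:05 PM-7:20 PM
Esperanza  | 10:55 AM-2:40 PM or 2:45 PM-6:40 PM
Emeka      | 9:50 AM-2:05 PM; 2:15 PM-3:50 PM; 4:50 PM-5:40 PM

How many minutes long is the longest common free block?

Luca ∩ Noa: 09:45-12:25, 12:40-13:25, 14:10-15:50, 18:05-18:35.
Luca ∩ Noa ∩ Esperanza: 10:55-12:25, 12:40-13:25, 14:10-14:40, 14:45-15:50, 18:05-18:35.
Luca ∩ Noa ∩ Esperanza ∩ Emeka: 10:55-12:25, 12:40-13:25, 14:15-14:40, 14:45-15:50.
The longest is 10:55-12:25 at 90 minutes.

90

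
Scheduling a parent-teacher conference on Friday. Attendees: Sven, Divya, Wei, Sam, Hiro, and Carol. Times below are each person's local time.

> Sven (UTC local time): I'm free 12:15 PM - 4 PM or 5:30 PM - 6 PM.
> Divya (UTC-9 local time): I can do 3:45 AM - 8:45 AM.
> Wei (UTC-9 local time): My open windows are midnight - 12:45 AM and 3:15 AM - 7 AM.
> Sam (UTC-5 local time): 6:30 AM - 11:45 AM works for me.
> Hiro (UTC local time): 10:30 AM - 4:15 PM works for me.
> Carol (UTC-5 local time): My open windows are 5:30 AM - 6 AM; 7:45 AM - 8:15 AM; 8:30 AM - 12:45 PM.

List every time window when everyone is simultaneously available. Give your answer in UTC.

12:45-13:15, 13:30-16:00

Sven in UTC: 12:15-16:00, 17:30-18:00.
Divya in UTC: 12:45-17:45 (add 9h to convert from UTC-9).
Wei in UTC: 09:00-09:45, 12:15-16:00 (add 9h to convert from UTC-9).
Sam in UTC: 11:30-16:45 (add 5h to convert from UTC-5).
Hiro in UTC: 10:30-16:15.
Carol in UTC: 10:30-11:00, 12:45-13:15, 13:30-17:45 (add 5h to convert from UTC-5).
Sven ∩ Divya: 12:45-16:00, 17:30-17:45.
Sven ∩ Divya ∩ Wei: 12:45-16:00.
Sven ∩ Divya ∩ Wei ∩ Sam: 12:45-16:00.
Sven ∩ Divya ∩ Wei ∩ Sam ∩ Hiro: 12:45-16:00.
Sven ∩ Divya ∩ Wei ∩ Sam ∩ Hiro ∩ Carol: 12:45-13:15, 13:30-16:00.
Those are the intersection windows.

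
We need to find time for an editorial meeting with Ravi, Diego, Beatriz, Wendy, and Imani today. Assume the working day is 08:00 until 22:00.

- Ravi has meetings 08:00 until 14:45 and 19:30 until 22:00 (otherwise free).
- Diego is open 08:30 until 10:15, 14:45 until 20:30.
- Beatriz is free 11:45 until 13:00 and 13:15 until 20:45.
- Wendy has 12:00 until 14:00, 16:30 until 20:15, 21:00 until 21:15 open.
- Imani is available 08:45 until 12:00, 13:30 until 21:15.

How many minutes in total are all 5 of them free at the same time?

Ravi free: 14:45-19:30 (invert busy blocks within the working day).
Diego free: 08:30-10:15, 14:45-20:30.
Beatriz free: 11:45-13:00, 13:15-20:45.
Wendy free: 12:00-14:00, 16:30-20:15, 21:00-21:15.
Imani free: 08:45-12:00, 13:30-21:15.
Ravi ∩ Diego: 14:45-19:30.
Ravi ∩ Diego ∩ Beatriz: 14:45-19:30.
Ravi ∩ Diego ∩ Beatriz ∩ Wendy: 16:30-19:30.
Ravi ∩ Diego ∩ Beatriz ∩ Wendy ∩ Imani: 16:30-19:30.
So the common availability across everyone is 16:30-19:30.
That's a single block of 180 minutes.

180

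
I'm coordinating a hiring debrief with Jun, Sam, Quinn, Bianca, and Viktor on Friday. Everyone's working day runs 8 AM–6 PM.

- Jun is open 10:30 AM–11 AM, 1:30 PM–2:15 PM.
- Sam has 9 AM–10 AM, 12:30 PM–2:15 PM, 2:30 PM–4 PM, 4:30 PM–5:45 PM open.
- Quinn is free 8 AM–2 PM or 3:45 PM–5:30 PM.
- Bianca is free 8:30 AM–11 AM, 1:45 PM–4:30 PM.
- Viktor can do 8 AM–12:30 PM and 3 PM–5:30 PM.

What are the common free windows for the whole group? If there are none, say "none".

none

Jun ∩ Sam: 13:30-14:15.
Jun ∩ Sam ∩ Quinn: 13:30-14:00.
Jun ∩ Sam ∩ Quinn ∩ Bianca: 13:45-14:00.
Jun ∩ Sam ∩ Quinn ∩ Bianca ∩ Viktor: ∅.
There is no time when everyone is free.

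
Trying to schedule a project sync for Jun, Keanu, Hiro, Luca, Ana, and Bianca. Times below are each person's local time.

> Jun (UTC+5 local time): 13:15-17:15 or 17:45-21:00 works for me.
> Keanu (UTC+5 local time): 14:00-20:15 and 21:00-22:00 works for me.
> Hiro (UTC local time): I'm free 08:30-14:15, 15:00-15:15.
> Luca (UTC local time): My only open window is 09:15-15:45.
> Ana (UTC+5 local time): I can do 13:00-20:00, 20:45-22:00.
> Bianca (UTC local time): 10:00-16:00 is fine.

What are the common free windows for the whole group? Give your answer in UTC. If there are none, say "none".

10:00-12:15, 12:45-14:15

Jun in UTC: 08:15-12:15, 12:45-16:00 (subtract 5h to convert from UTC+5).
Keanu in UTC: 09:00-15:15, 16:00-17:00 (subtract 5h to convert from UTC+5).
Hiro in UTC: 08:30-14:15, 15:00-15:15.
Luca in UTC: 09:15-15:45.
Ana in UTC: 08:00-15:00, 15:45-17:00 (subtract 5h to convert from UTC+5).
Bianca in UTC: 10:00-16:00.
Jun ∩ Keanu: 09:00-12:15, 12:45-15:15.
Jun ∩ Keanu ∩ Hiro: 09:00-12:15, 12:45-14:15, 15:00-15:15.
Jun ∩ Keanu ∩ Hiro ∩ Luca: 09:15-12:15, 12:45-14:15, 15:00-15:15.
Jun ∩ Keanu ∩ Hiro ∩ Luca ∩ Ana: 09:15-12:15, 12:45-14:15.
Jun ∩ Keanu ∩ Hiro ∩ Luca ∩ Ana ∩ Bianca: 10:00-12:15, 12:45-14:15.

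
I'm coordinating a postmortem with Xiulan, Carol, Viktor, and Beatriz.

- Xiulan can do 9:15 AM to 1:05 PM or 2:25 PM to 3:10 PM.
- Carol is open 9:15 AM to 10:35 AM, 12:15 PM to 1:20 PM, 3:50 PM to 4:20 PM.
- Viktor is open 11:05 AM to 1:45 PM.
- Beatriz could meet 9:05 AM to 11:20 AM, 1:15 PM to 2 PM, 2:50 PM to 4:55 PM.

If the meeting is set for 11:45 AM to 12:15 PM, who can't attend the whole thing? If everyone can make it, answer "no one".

Beatriz, Carol

Xiulan: free for 11:45-12:15. Carol: not fully free for 11:45-12:15. Viktor: free for 11:45-12:15. Beatriz: not fully free for 11:45-12:15.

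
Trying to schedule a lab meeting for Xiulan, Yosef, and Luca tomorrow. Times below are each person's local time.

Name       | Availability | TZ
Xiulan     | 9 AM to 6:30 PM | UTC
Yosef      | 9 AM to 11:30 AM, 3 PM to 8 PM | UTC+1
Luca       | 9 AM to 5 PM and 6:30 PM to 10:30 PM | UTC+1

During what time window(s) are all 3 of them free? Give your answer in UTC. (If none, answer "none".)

Xiulan in UTC: 09:00-18:30.
Yosef in UTC: 08:00-10:30, 14:00-19:00 (subtract 1h to convert from UTC+1).
Luca in UTC: 08:00-16:00, 17:30-21:30 (subtract 1h to convert from UTC+1).
Xiulan ∩ Yosef: 09:00-10:30, 14:00-18:30.
Xiulan ∩ Yosef ∩ Luca: 09:00-10:30, 14:00-16:00, 17:30-18:30.

09:00-10:30, 14:00-16:00, 17:30-18:30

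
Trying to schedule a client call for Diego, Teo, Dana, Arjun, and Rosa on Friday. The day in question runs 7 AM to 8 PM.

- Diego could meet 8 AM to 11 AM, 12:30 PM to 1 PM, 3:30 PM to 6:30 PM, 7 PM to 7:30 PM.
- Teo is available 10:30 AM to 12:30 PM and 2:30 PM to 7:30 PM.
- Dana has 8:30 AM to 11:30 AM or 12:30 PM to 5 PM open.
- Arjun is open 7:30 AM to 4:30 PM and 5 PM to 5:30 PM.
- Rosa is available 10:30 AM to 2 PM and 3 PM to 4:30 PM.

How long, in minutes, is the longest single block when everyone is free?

Diego ∩ Teo: 10:30-11:00, 15:30-18:30, 19:00-19:30.
Diego ∩ Teo ∩ Dana: 10:30-11:00, 15:30-17:00.
Diego ∩ Teo ∩ Dana ∩ Arjun: 10:30-11:00, 15:30-16:30.
Diego ∩ Teo ∩ Dana ∩ Arjun ∩ Rosa: 10:30-11:00, 15:30-16:30.
The longest is 15:30-16:30 at 60 minutes.

60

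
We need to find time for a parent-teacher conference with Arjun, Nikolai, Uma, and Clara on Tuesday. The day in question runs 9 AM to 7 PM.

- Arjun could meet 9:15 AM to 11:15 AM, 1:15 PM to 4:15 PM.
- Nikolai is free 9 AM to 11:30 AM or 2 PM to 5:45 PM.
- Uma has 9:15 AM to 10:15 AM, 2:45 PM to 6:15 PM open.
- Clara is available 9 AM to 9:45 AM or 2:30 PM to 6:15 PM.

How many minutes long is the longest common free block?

Arjun ∩ Nikolai: 09:15-11:15, 14:00-16:15.
Arjun ∩ Nikolai ∩ Uma: 09:15-10:15, 14:45-16:15.
Arjun ∩ Nikolai ∩ Uma ∩ Clara: 09:15-09:45, 14:45-16:15.
The longest is 14:45-16:15 at 90 minutes.

90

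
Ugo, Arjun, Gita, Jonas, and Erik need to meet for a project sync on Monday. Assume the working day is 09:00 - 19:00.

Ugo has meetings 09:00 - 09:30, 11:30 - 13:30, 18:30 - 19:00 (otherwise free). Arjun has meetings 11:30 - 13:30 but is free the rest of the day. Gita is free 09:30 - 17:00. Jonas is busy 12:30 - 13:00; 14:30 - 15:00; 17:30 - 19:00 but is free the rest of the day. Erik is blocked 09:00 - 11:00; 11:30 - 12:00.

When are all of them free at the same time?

Ugo free: 09:30-11:30, 13:30-18:30 (invert busy blocks within the working day).
Arjun free: 09:00-11:30, 13:30-19:00 (invert busy blocks within the working day).
Gita free: 09:30-17:00.
Jonas free: 09:00-12:30, 13:00-14:30, 15:00-17:30 (invert busy blocks within the working day).
Erik free: 11:00-11:30, 12:00-19:00 (invert busy blocks within the working day).
Ugo ∩ Arjun: 09:30-11:30, 13:30-18:30.
Ugo ∩ Arjun ∩ Gita: 09:30-11:30, 13:30-17:00.
Ugo ∩ Arjun ∩ Gita ∩ Jonas: 09:30-11:30, 13:30-14:30, 15:00-17:00.
Ugo ∩ Arjun ∩ Gita ∩ Jonas ∩ Erik: 11:00-11:30, 13:30-14:30, 15:00-17:00.

11:00-11:30, 13:30-14:30, 15:00-17:00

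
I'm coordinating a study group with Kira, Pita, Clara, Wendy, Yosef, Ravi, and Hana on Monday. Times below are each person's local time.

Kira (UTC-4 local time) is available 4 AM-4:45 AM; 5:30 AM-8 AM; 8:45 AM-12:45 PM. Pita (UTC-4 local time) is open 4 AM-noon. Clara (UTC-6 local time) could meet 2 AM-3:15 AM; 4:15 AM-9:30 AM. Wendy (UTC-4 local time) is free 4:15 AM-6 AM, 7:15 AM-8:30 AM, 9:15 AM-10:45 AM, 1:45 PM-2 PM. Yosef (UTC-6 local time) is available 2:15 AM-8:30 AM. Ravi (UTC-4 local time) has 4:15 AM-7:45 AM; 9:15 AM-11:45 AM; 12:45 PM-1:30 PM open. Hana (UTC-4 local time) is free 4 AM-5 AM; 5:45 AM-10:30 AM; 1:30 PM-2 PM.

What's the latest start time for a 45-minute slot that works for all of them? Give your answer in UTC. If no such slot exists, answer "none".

13:45

Kira in UTC: 08:00-08:45, 09:30-12:00, 12:45-16:45 (add 4h to convert from UTC-4).
Pita in UTC: 08:00-16:00 (add 4h to convert from UTC-4).
Clara in UTC: 08:00-09:15, 10:15-15:30 (add 6h to convert from UTC-6).
Wendy in UTC: 08:15-10:00, 11:15-12:30, 13:15-14:45, 17:45-18:00 (add 4h to convert from UTC-4).
Yosef in UTC: 08:15-14:30 (add 6h to convert from UTC-6).
Ravi in UTC: 08:15-11:45, 13:15-15:45, 16:45-17:30 (add 4h to convert from UTC-4).
Hana in UTC: 08:00-09:00, 09:45-14:30, 17:30-18:00 (add 4h to convert from UTC-4).
Kira ∩ Pita: 08:00-08:45, 09:30-12:00, 12:45-16:00.
Kira ∩ Pita ∩ Clara: 08:00-08:45, 10:15-12:00, 12:45-15:30.
Kira ∩ Pita ∩ Clara ∩ Wendy: 08:15-08:45, 11:15-12:00, 13:15-14:45.
Kira ∩ Pita ∩ Clara ∩ Wendy ∩ Yosef: 08:15-08:45, 11:15-12:00, 13:15-14:30.
Kira ∩ Pita ∩ Clara ∩ Wendy ∩ Yosef ∩ Ravi: 08:15-08:45, 11:15-11:45, 13:15-14:30.
Kira ∩ Pita ∩ Clara ∩ Wendy ∩ Yosef ∩ Ravi ∩ Hana: 08:15-08:45, 11:15-11:45, 13:15-14:30.
The last common window of at least 45 minutes is 13:15-14:30; a 45-minute meeting can start as late as 13:45 and still end by 14:30.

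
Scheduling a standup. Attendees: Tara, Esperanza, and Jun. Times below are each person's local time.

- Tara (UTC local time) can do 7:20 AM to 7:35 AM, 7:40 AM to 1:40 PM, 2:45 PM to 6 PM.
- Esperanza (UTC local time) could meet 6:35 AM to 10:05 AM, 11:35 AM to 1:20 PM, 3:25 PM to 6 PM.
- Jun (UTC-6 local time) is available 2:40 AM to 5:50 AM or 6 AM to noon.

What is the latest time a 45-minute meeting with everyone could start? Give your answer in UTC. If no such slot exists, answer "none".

17:15

Tara in UTC: 07:20-07:35, 07:40-13:40, 14:45-18:00.
Esperanza in UTC: 06:35-10:05, 11:35-13:20, 15:25-18:00.
Jun in UTC: 08:40-11:50, 12:00-18:00 (add 6h to convert from UTC-6).
Tara ∩ Esperanza: 07:20-07:35, 07:40-10:05, 11:35-13:20, 15:25-18:00.
Tara ∩ Esperanza ∩ Jun: 08:40-10:05, 11:35-11:50, 12:00-13:20, 15:25-18:00.
The last common window of at least 45 minutes is 15:25-18:00; a 45-minute meeting can start as late as 17:15 and still end by 18:00.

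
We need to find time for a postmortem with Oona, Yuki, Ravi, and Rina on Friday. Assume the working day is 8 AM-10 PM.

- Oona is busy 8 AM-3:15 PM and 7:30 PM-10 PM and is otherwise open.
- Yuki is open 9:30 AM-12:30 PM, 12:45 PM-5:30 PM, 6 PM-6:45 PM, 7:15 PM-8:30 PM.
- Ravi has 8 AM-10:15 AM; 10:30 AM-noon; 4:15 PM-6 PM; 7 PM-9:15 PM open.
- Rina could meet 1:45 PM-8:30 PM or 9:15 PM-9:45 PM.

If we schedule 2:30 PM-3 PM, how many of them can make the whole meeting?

2

Oona free: 15:15-19:30 (invert busy blocks within the working day).
Yuki free: 09:30-12:30, 12:45-17:30, 18:00-18:45, 19:15-20:30.
Ravi free: 08:00-10:15, 10:30-12:00, 16:15-18:00, 19:00-21:15.
Rina free: 13:45-20:30, 21:15-21:45.
Yuki and Rina can make the full 14:30-15:00 slot — that's 2.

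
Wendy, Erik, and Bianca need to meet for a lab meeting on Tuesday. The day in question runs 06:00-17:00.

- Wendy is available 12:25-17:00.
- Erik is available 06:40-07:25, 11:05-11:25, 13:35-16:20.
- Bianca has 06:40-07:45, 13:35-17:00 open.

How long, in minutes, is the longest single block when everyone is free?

165

Wendy ∩ Erik: 13:35-16:20.
Wendy ∩ Erik ∩ Bianca: 13:35-16:20.
So the common availability across everyone is 13:35-16:20.
The longest is 13:35-16:20 at 165 minutes.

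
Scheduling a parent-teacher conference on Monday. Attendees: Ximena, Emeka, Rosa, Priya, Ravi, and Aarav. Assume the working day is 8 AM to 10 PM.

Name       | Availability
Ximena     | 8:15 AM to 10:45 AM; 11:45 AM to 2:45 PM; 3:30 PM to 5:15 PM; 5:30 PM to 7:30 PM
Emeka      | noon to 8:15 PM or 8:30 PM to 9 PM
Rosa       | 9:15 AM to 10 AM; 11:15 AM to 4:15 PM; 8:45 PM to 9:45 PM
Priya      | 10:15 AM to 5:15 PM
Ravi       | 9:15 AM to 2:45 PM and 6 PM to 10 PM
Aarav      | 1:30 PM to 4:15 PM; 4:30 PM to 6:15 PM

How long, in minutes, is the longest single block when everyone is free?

Ximena ∩ Emeka: 12:00-14:45, 15:30-17:15, 17:30-19:30.
Ximena ∩ Emeka ∩ Rosa: 12:00-14:45, 15:30-16:15.
Ximena ∩ Emeka ∩ Rosa ∩ Priya: 12:00-14:45, 15:30-16:15.
Ximena ∩ Emeka ∩ Rosa ∩ Priya ∩ Ravi: 12:00-14:45.
Ximena ∩ Emeka ∩ Rosa ∩ Priya ∩ Ravi ∩ Aarav: 13:30-14:45.
The longest is 13:30-14:45 at 75 minutes.

75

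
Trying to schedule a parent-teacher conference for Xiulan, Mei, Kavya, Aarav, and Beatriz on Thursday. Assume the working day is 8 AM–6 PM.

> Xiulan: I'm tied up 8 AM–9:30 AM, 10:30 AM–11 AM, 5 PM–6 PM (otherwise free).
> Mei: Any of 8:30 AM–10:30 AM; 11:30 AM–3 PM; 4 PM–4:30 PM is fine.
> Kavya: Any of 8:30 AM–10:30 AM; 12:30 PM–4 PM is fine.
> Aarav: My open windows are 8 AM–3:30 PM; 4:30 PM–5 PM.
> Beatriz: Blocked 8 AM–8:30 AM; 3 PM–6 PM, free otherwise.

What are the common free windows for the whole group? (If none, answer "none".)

Xiulan free: 09:30-10:30, 11:00-17:00 (invert busy blocks within the working day).
Mei free: 08:30-10:30, 11:30-15:00, 16:00-16:30.
Kavya free: 08:30-10:30, 12:30-16:00.
Aarav free: 08:00-15:30, 16:30-17:00.
Beatriz free: 08:30-15:00 (invert busy blocks within the working day).
Xiulan ∩ Mei: 09:30-10:30, 11:30-15:00, 16:00-16:30.
Xiulan ∩ Mei ∩ Kavya: 09:30-10:30, 12:30-15:00.
Xiulan ∩ Mei ∩ Kavya ∩ Aarav: 09:30-10:30, 12:30-15:00.
Xiulan ∩ Mei ∩ Kavya ∩ Aarav ∩ Beatriz: 09:30-10:30, 12:30-15:00.

09:30-10:30, 12:30-15:00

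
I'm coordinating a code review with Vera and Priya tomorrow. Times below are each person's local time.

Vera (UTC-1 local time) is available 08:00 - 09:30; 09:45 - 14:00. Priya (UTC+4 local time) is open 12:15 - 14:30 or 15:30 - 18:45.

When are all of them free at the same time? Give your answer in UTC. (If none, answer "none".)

09:00-10:30, 11:30-14:45

Vera in UTC: 09:00-10:30, 10:45-15:00 (add 1h to convert from UTC-1).
Priya in UTC: 08:15-10:30, 11:30-14:45 (subtract 4h to convert from UTC+4).
Vera ∩ Priya: 09:00-10:30, 11:30-14:45.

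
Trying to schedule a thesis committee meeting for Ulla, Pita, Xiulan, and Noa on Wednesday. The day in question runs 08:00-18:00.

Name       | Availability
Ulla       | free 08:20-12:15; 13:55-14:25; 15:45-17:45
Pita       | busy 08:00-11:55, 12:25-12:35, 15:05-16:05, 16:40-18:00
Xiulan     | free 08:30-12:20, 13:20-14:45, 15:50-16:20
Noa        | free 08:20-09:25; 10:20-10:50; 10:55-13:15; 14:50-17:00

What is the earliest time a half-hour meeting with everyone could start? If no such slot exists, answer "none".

none

Ulla free: 08:20-12:15, 13:55-14:25, 15:45-17:45.
Pita free: 11:55-12:25, 12:35-15:05, 16:05-16:40 (invert busy blocks within the working day).
Xiulan free: 08:30-12:20, 13:20-14:45, 15:50-16:20.
Noa free: 08:20-09:25, 10:20-10:50, 10:55-13:15, 14:50-17:00.
Ulla ∩ Pita: 11:55-12:15, 13:55-14:25, 16:05-16:40.
Ulla ∩ Pita ∩ Xiulan: 11:55-12:15, 13:55-14:25, 16:05-16:20.
Ulla ∩ Pita ∩ Xiulan ∩ Noa: 11:55-12:15, 16:05-16:20.
So the common availability across everyone is 11:55-12:15, 16:05-16:20.
No common window is at least 30 minutes long.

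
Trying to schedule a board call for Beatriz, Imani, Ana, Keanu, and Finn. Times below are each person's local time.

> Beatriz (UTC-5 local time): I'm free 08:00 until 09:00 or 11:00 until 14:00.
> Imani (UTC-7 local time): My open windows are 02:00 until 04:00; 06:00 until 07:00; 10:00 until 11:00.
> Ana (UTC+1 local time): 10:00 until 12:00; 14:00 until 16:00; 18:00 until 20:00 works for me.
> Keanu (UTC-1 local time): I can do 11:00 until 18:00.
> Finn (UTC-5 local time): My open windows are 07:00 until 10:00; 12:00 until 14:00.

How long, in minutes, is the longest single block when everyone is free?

60

Beatriz in UTC: 13:00-14:00, 16:00-19:00 (add 5h to convert from UTC-5).
Imani in UTC: 09:00-11:00, 13:00-14:00, 17:00-18:00 (add 7h to convert from UTC-7).
Ana in UTC: 09:00-11:00, 13:00-15:00, 17:00-19:00 (subtract 1h to convert from UTC+1).
Keanu in UTC: 12:00-19:00 (add 1h to convert from UTC-1).
Finn in UTC: 12:00-15:00, 17:00-19:00 (add 5h to convert from UTC-5).
Beatriz ∩ Imani: 13:00-14:00, 17:00-18:00.
Beatriz ∩ Imani ∩ Ana: 13:00-14:00, 17:00-18:00.
Beatriz ∩ Imani ∩ Ana ∩ Keanu: 13:00-14:00, 17:00-18:00.
Beatriz ∩ Imani ∩ Ana ∩ Keanu ∩ Finn: 13:00-14:00, 17:00-18:00.
The longest is 13:00-14:00 at 60 minutes.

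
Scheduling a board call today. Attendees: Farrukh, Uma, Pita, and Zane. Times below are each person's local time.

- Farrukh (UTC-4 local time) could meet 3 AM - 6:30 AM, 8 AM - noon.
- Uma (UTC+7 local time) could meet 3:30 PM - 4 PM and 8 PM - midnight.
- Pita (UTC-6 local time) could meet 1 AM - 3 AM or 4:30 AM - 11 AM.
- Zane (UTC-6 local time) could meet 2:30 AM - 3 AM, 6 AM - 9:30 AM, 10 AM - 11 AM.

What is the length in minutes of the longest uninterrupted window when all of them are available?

Farrukh in UTC: 07:00-10:30, 12:00-16:00 (add 4h to convert from UTC-4).
Uma in UTC: 08:30-09:00, 13:00-17:00 (subtract 7h to convert from UTC+7).
Pita in UTC: 07:00-09:00, 10:30-17:00 (add 6h to convert from UTC-6).
Zane in UTC: 08:30-09:00, 12:00-15:30, 16:00-17:00 (add 6h to convert from UTC-6).
Farrukh ∩ Uma: 08:30-09:00, 13:00-16:00.
Farrukh ∩ Uma ∩ Pita: 08:30-09:00, 13:00-16:00.
Farrukh ∩ Uma ∩ Pita ∩ Zane: 08:30-09:00, 13:00-15:30.
The longest is 13:00-15:30 at 150 minutes.

150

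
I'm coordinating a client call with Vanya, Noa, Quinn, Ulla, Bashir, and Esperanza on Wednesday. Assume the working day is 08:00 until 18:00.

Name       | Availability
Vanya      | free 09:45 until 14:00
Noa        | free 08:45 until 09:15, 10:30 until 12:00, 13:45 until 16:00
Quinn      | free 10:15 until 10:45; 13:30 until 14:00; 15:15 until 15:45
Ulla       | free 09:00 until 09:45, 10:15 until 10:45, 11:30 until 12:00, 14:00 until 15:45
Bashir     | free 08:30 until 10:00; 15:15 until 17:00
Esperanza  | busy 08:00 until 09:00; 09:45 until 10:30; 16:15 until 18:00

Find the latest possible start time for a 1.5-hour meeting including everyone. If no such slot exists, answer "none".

none

Vanya free: 09:45-14:00.
Noa free: 08:45-09:15, 10:30-12:00, 13:45-16:00.
Quinn free: 10:15-10:45, 13:30-14:00, 15:15-15:45.
Ulla free: 09:00-09:45, 10:15-10:45, 11:30-12:00, 14:00-15:45.
Bashir free: 08:30-10:00, 15:15-17:00.
Esperanza free: 09:00-09:45, 10:30-16:15 (invert busy blocks within the working day).
Vanya ∩ Noa: 10:30-12:00, 13:45-14:00.
Vanya ∩ Noa ∩ Quinn: 10:30-10:45, 13:45-14:00.
Vanya ∩ Noa ∩ Quinn ∩ Ulla: 10:30-10:45.
Vanya ∩ Noa ∩ Quinn ∩ Ulla ∩ Bashir: ∅.
Vanya ∩ Noa ∩ Quinn ∩ Ulla ∩ Bashir ∩ Esperanza: ∅.
There is no time when everyone is free.
No common window is at least 90 minutes long.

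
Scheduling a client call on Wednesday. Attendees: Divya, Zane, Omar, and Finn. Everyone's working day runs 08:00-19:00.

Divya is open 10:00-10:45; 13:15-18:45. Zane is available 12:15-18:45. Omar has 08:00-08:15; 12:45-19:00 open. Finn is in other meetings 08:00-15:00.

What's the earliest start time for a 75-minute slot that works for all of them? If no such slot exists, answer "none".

Divya free: 10:00-10:45, 13:15-18:45.
Zane free: 12:15-18:45.
Omar free: 08:00-08:15, 12:45-19:00.
Finn free: 15:00-19:00 (invert busy blocks within the working day).
Divya ∩ Zane: 13:15-18:45.
Divya ∩ Zane ∩ Omar: 13:15-18:45.
Divya ∩ Zane ∩ Omar ∩ Finn: 15:00-18:45.
The first common window of at least 75 minutes is 15:00-18:45, so the earliest start is 15:00.

15:00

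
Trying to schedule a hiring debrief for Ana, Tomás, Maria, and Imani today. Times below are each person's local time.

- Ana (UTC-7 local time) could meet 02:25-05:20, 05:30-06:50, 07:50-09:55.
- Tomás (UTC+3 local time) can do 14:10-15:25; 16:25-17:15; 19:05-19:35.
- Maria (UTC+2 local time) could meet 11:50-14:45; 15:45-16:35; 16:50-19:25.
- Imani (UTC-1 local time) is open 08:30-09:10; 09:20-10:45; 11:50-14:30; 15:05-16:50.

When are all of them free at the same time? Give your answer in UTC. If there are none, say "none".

11:10-11:45, 13:45-13:50, 16:05-16:35

Ana in UTC: 09:25-12:20, 12:30-13:50, 14:50-16:55 (add 7h to convert from UTC-7).
Tomás in UTC: 11:10-12:25, 13:25-14:15, 16:05-16:35 (subtract 3h to convert from UTC+3).
Maria in UTC: 09:50-12:45, 13:45-14:35, 14:50-17:25 (subtract 2h to convert from UTC+2).
Imani in UTC: 09:30-10:10, 10:20-11:45, 12:50-15:30, 16:05-17:50 (add 1h to convert from UTC-1).
Ana ∩ Tomás: 11:10-12:20, 13:25-13:50, 16:05-16:35.
Ana ∩ Tomás ∩ Maria: 11:10-12:20, 13:45-13:50, 16:05-16:35.
Ana ∩ Tomás ∩ Maria ∩ Imani: 11:10-11:45, 13:45-13:50, 16:05-16:35.
So the common availability across everyone is 11:10-11:45, 13:45-13:50, 16:05-16:35.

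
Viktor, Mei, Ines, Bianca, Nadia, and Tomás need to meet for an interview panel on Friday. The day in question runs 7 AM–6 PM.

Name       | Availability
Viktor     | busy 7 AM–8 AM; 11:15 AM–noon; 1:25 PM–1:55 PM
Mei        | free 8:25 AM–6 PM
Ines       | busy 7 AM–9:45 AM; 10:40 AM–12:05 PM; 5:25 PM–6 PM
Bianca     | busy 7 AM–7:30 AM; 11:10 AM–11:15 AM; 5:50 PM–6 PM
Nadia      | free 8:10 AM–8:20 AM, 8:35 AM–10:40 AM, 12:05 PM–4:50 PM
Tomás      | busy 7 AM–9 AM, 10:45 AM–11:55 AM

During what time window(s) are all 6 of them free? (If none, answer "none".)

Viktor free: 08:00-11:15, 12:00-13:25, 13:55-18:00 (invert busy blocks within the working day).
Mei free: 08:25-18:00.
Ines free: 09:45-10:40, 12:05-17:25 (invert busy blocks within the working day).
Bianca free: 07:30-11:10, 11:15-17:50 (invert busy blocks within the working day).
Nadia free: 08:10-08:20, 08:35-10:40, 12:05-16:50.
Tomás free: 09:00-10:45, 11:55-18:00 (invert busy blocks within the working day).
Viktor ∩ Mei: 08:25-11:15, 12:00-13:25, 13:55-18:00.
Viktor ∩ Mei ∩ Ines: 09:45-10:40, 12:05-13:25, 13:55-17:25.
Viktor ∩ Mei ∩ Ines ∩ Bianca: 09:45-10:40, 12:05-13:25, 13:55-17:25.
Viktor ∩ Mei ∩ Ines ∩ Bianca ∩ Nadia: 09:45-10:40, 12:05-13:25, 13:55-16:50.
Viktor ∩ Mei ∩ Ines ∩ Bianca ∩ Nadia ∩ Tomás: 09:45-10:40, 12:05-13:25, 13:55-16:50.

09:45-10:40, 12:05-13:25, 13:55-16:50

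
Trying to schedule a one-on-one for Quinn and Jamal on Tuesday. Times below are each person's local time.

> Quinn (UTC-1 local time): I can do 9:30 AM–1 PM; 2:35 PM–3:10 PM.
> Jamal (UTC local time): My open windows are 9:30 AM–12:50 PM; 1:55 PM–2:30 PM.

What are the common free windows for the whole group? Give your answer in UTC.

Quinn in UTC: 10:30-14:00, 15:35-16:10 (add 1h to convert from UTC-1).
Jamal in UTC: 09:30-12:50, 13:55-14:30.
Quinn ∩ Jamal: 10:30-12:50, 13:55-14:00.
So the common availability across everyone is 10:30-12:50, 13:55-14:00.

10:30-12:50, 13:55-14:00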